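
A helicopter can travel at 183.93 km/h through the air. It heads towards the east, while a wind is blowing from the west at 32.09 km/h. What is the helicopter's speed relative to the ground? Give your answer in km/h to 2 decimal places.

216.02 km/h

Taking east as x and north as y: velocity relative to the air = (183.930, 0.000) km/h; the air relative to ground = (32.090, 0.000) km/h.
Velocity relative to ground = (183.930, 0.000) + (32.090, 0.000) = (216.020, 0.000) km/h.
Speed = |(216.020, 0.000)| = 216.020 km/h.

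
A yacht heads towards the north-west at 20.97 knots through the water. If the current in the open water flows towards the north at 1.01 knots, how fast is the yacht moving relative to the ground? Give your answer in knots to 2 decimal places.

21.70 knots

Taking east as x and north as y: velocity relative to the water = (-14.828, 14.828) knots; the water relative to ground = (0.000, 1.010) knots.
Velocity relative to ground = (-14.828, 14.828) + (0.000, 1.010) = (-14.828, 15.838) knots.
Speed = |(-14.828, 15.838)| = 21.696 knots.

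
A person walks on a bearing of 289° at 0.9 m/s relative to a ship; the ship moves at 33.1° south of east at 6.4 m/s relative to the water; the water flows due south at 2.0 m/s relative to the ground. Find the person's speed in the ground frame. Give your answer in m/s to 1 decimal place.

In east/north components (m/s): person relative to ship = (-0.851, 0.293); ship relative to water = (5.361, -3.495); water relative to ground = (0.000, -2.000).
Sum = (4.510, -5.202) m/s.
Speed = |(4.510, -5.202)| = 6.885 m/s.

6.9 m/s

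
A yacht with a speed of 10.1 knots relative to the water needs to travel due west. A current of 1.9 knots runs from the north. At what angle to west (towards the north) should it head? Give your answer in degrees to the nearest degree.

11°

The current pushes perpendicular to the desired track; the heading must have a component into the current equal to 1.9 knots: 10.1 sin θ = 1.9.
sin θ = 0.1881, so θ = 10.843°.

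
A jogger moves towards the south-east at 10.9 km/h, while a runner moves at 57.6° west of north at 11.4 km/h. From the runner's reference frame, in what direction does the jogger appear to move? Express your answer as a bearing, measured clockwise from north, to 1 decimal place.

Taking east as x and north as y: jogger velocity = (7.707, -7.707) km/h; runner velocity = (-9.625, 6.108) km/h.
Velocity of jogger relative to runner = (7.707, -7.707) − (-9.625, 6.108) = (17.333, -13.816) km/h.
Bearing = atan2(17.33, -13.82) = 128.56° clockwise from north.

128.6°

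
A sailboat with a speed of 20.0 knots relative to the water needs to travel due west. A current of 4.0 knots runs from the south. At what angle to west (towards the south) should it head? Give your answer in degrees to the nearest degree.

The current pushes perpendicular to the desired track; the heading must have a component into the current equal to 4.0 knots: 20.0 sin θ = 4.0.
sin θ = 0.2000, so θ = 11.537°.

12°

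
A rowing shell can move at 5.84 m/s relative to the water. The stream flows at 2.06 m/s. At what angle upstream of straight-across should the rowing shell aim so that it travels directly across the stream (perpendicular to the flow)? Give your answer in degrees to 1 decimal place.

To cancel the current, the upstream component of the rowing shell's velocity must equal the flow: 5.84 sin θ = 2.06.
sin θ = 2.06 / 5.84 = 0.3527.
θ = arcsin(0.3527) = 20.655°.

20.7°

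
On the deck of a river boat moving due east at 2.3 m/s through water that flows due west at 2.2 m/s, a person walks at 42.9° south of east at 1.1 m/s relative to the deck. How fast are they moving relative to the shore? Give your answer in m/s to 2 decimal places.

1.18 m/s

In east/north components (m/s): person relative to river boat = (0.806, -0.749); river boat relative to water = (2.300, 0.000); water relative to ground = (-2.200, 0.000).
Sum = (0.906, -0.749) m/s.
Speed = |(0.906, -0.749)| = 1.175 m/s.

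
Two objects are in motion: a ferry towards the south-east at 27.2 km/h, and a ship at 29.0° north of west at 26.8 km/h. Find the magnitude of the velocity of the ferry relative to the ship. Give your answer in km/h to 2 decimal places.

53.47 km/h

Taking east as x and north as y: ferry velocity = (19.233, -19.233) km/h; ship velocity = (-23.440, 12.993) km/h.
Velocity of ferry relative to ship = (19.233, -19.233) − (-23.440, 12.993) = (42.673, -32.226) km/h.
Magnitude = |(42.673, -32.226)| = 53.475 km/h.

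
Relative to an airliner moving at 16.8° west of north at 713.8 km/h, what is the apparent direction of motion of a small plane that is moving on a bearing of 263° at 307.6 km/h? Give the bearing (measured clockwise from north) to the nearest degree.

188°

Taking east as x and north as y: small plane velocity = (-305.307, -37.487) km/h; airliner velocity = (-206.311, 683.335) km/h.
Velocity of small plane relative to airliner = (-305.307, -37.487) − (-206.311, 683.335) = (-98.996, -720.822) km/h.
Bearing = atan2(-99.00, -720.82) = 187.82° clockwise from north.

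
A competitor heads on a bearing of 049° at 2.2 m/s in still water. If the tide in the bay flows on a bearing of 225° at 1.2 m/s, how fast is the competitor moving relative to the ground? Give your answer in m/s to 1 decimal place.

Taking east as x and north as y: velocity relative to the water = (1.660, 1.443) m/s; the water relative to ground = (-0.849, -0.849) m/s.
Velocity relative to ground = (1.660, 1.443) + (-0.849, -0.849) = (0.812, 0.595) m/s.
Speed = |(0.812, 0.595)| = 1.006 m/s.

1.0 m/s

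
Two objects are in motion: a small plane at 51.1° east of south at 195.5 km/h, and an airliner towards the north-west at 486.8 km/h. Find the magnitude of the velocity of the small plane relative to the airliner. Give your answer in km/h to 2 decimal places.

Taking east as x and north as y: small plane velocity = (152.147, -122.767) km/h; airliner velocity = (-344.220, 344.220) km/h.
Velocity of small plane relative to airliner = (152.147, -122.767) − (-344.220, 344.220) = (496.366, -466.986) km/h.
Magnitude = |(496.366, -466.986)| = 681.510 km/h.

681.51 km/h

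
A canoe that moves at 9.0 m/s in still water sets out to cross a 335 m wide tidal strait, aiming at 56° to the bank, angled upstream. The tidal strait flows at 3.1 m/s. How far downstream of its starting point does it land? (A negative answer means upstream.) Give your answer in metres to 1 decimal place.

Perpendicular speed = 7.461 m/s; crossing time = 335 / 7.461 = 44.898 s.
Net downstream speed = -1.933 m/s.
Drift = -1.933 × 44.898 = -86.776 m (upstream).

-86.8 m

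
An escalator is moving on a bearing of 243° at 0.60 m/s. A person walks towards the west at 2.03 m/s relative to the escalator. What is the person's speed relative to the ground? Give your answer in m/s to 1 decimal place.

2.6 m/s

Taking east as x and north as y: escalator velocity = (-0.535, -0.272) m/s; person velocity relative to escalator = (-2.030, 0.000) m/s.
Velocity relative to ground = (-0.535, -0.272) + (-2.030, 0.000) = (-2.565, -0.272) m/s.
Speed = |(-2.565, -0.272)| = 2.579 m/s.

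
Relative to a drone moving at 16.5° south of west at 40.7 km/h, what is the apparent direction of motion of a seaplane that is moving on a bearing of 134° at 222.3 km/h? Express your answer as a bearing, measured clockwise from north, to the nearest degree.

Taking east as x and north as y: seaplane velocity = (159.909, -154.423) km/h; drone velocity = (-39.024, -11.559) km/h.
Velocity of seaplane relative to drone = (159.909, -154.423) − (-39.024, -11.559) = (198.933, -142.863) km/h.
Bearing = atan2(198.93, -142.86) = 125.68° clockwise from north.

126°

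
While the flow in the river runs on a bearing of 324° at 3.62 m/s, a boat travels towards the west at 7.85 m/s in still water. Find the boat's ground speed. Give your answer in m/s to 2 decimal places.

10.40 m/s

Taking east as x and north as y: velocity relative to the water = (-7.850, 0.000) m/s; the water relative to ground = (-2.128, 2.929) m/s.
Velocity relative to ground = (-7.850, 0.000) + (-2.128, 2.929) = (-9.978, 2.929) m/s.
Speed = |(-9.978, 2.929)| = 10.399 m/s.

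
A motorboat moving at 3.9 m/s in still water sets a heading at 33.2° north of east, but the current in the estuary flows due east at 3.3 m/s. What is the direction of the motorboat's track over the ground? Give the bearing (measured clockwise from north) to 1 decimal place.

072.0°

Taking east as x and north as y: velocity relative to the water = (3.263, 2.135) m/s; the water relative to ground = (3.300, 0.000) m/s.
Velocity relative to ground = (3.263, 2.135) + (3.300, 0.000) = (6.563, 2.135) m/s.
Bearing = atan2(6.56, 2.14) = 71.98° clockwise from north.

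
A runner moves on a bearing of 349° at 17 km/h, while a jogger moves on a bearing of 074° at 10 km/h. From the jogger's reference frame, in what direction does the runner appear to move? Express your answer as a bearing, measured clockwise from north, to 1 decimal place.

317.3°

Taking east as x and north as y: runner velocity = (-3.244, 16.688) km/h; jogger velocity = (9.613, 2.756) km/h.
Velocity of runner relative to jogger = (-3.244, 16.688) − (9.613, 2.756) = (-12.856, 13.931) km/h.
Bearing = atan2(-12.86, 13.93) = 317.30° clockwise from north.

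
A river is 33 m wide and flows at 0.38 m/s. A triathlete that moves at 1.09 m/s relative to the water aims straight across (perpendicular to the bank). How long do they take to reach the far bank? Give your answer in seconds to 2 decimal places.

30.28 s

The component of the triathlete's velocity perpendicular to the bank is 1.09 m/s.
The current is parallel to the bank, so it does not affect the crossing time.
Time = 33 / 1.090 = 30.275 s.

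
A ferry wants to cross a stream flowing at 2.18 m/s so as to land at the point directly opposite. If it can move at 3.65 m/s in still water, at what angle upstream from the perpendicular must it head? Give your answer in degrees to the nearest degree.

To cancel the current, the upstream component of the ferry's velocity must equal the flow: 3.65 sin θ = 2.18.
sin θ = 2.18 / 3.65 = 0.5973.
θ = arcsin(0.5973) = 36.674°.

37°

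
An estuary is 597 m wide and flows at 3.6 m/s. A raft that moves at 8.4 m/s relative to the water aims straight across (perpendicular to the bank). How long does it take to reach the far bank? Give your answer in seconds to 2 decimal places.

The component of the raft's velocity perpendicular to the bank is 8.4 m/s.
The current is parallel to the bank, so it does not affect the crossing time.
Time = 597 / 8.400 = 71.071 s.

71.07 s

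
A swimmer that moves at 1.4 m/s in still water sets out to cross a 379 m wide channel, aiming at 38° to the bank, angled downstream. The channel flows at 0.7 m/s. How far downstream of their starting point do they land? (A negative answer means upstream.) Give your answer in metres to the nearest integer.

Perpendicular speed = 0.862 m/s; crossing time = 379 / 0.862 = 439.713 s.
Net downstream speed = 1.803 m/s.
Drift = 1.803 × 439.713 = 792.897 m (downstream).

793 m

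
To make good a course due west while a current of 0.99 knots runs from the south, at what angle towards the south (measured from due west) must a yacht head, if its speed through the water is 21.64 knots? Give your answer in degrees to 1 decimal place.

2.6°

The current pushes perpendicular to the desired track; the heading must have a component into the current equal to 0.99 knots: 21.64 sin θ = 0.99.
sin θ = 0.0457, so θ = 2.622°.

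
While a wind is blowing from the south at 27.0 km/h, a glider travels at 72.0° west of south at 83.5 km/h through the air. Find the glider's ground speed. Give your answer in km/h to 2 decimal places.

Taking east as x and north as y: velocity relative to the air = (-79.413, -25.803) km/h; the air relative to ground = (0.000, 27.000) km/h.
Velocity relative to ground = (-79.413, -25.803) + (0.000, 27.000) = (-79.413, 1.197) km/h.
Speed = |(-79.413, 1.197)| = 79.422 km/h.

79.42 km/h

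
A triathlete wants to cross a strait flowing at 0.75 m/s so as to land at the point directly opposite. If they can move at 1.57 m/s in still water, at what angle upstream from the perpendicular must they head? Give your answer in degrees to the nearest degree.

To cancel the current, the upstream component of the triathlete's velocity must equal the flow: 1.57 sin θ = 0.75.
sin θ = 0.75 / 1.57 = 0.4777.
θ = arcsin(0.4777) = 28.536°.

29°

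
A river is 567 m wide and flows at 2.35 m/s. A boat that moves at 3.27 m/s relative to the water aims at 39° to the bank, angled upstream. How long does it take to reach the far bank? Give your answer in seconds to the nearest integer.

The component of the boat's velocity perpendicular to the bank is 3.27 × sin 39° = 2.058 m/s.
Only the cross-stream component determines the crossing time; the current contributes nothing perpendicular to the bank.
Time = 567 / 2.058 = 275.527 s.

276 s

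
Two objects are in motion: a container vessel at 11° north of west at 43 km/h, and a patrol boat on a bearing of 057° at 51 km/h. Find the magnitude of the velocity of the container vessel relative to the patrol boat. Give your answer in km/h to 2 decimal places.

Taking east as x and north as y: container vessel velocity = (-42.210, 8.205) km/h; patrol boat velocity = (42.772, 27.777) km/h.
Velocity of container vessel relative to patrol boat = (-42.210, 8.205) − (42.772, 27.777) = (-84.982, -19.572) km/h.
Magnitude = |(-84.982, -19.572)| = 87.207 km/h.

87.21 km/h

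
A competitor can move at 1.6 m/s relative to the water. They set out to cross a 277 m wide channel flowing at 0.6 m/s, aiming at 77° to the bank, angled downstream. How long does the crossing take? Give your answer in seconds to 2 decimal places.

177.68 s

The component of the competitor's velocity perpendicular to the bank is 1.6 × sin 77° = 1.559 m/s.
Only the cross-stream component determines the crossing time; the current contributes nothing perpendicular to the bank.
Time = 277 / 1.559 = 177.679 s.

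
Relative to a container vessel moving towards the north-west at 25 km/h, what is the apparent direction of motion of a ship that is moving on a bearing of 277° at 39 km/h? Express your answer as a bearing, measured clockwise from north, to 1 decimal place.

Taking east as x and north as y: ship velocity = (-38.709, 4.753) km/h; container vessel velocity = (-17.678, 17.678) km/h.
Velocity of ship relative to container vessel = (-38.709, 4.753) − (-17.678, 17.678) = (-21.032, -12.925) km/h.
Bearing = atan2(-21.03, -12.92) = 238.43° clockwise from north.

238.4°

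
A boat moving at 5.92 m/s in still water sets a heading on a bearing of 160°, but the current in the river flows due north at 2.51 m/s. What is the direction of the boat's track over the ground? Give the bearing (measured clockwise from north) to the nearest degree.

146°

Taking east as x and north as y: velocity relative to the water = (2.025, -5.563) m/s; the water relative to ground = (0.000, 2.510) m/s.
Velocity relative to ground = (2.025, -5.563) + (0.000, 2.510) = (2.025, -3.053) m/s.
Bearing = atan2(2.02, -3.05) = 146.45° clockwise from north.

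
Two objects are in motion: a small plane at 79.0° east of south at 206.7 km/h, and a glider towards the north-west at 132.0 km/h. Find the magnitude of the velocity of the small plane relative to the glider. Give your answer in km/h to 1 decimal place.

Taking east as x and north as y: small plane velocity = (202.902, -39.440) km/h; glider velocity = (-93.338, 93.338) km/h.
Velocity of small plane relative to glider = (202.902, -39.440) − (-93.338, 93.338) = (296.240, -132.778) km/h.
Magnitude = |(296.240, -132.778)| = 324.636 km/h.

324.6 km/h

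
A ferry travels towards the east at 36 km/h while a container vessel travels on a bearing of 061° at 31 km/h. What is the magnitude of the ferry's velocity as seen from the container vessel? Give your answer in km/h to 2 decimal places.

17.46 km/h

Taking east as x and north as y: ferry velocity = (36.000, 0.000) km/h; container vessel velocity = (27.113, 15.029) km/h.
Velocity of ferry relative to container vessel = (36.000, 0.000) − (27.113, 15.029) = (8.887, -15.029) km/h.
Magnitude = |(8.887, -15.029)| = 17.460 km/h.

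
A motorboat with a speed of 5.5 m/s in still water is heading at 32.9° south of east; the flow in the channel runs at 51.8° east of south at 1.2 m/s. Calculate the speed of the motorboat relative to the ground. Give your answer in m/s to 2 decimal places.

Taking east as x and north as y: velocity relative to the water = (4.618, -2.987) m/s; the water relative to ground = (0.943, -0.742) m/s.
Velocity relative to ground = (4.618, -2.987) + (0.943, -0.742) = (5.561, -3.730) m/s.
Speed = |(5.561, -3.730)| = 6.696 m/s.

6.70 m/s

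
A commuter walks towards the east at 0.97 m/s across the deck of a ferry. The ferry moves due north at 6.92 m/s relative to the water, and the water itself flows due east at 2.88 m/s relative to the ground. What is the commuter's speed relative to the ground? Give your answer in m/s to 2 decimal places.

In east/north components (m/s): commuter relative to ferry = (0.970, 0.000); ferry relative to water = (0.000, 6.920); water relative to ground = (2.880, 0.000).
Sum = (3.850, 6.920) m/s.
Speed = |(3.850, 6.920)| = 7.919 m/s.

7.92 m/s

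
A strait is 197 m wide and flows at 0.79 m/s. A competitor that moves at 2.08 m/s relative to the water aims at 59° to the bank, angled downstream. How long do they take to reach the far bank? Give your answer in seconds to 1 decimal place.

110.5 s

The component of the competitor's velocity perpendicular to the bank is 2.08 × sin 59° = 1.783 m/s.
The current is parallel to the bank, so it does not affect the crossing time.
Time = 197 / 1.783 = 110.494 s.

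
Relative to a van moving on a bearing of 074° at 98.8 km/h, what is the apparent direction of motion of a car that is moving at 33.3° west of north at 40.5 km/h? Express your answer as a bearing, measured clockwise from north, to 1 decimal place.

273.2°

Taking east as x and north as y: car velocity = (-22.235, 33.850) km/h; van velocity = (94.973, 27.233) km/h.
Velocity of car relative to van = (-22.235, 33.850) − (94.973, 27.233) = (-117.208, 6.617) km/h.
Bearing = atan2(-117.21, 6.62) = 273.23° clockwise from north.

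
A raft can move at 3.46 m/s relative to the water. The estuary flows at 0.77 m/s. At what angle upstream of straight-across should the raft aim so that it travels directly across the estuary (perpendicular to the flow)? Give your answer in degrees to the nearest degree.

To cancel the current, the upstream component of the raft's velocity must equal the flow: 3.46 sin θ = 0.77.
sin θ = 0.77 / 3.46 = 0.2225.
θ = arcsin(0.2225) = 12.858°.

13°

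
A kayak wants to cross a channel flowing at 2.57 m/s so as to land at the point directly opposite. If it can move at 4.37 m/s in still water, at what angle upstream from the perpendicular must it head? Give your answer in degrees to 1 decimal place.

36.0°

To cancel the current, the upstream component of the kayak's velocity must equal the flow: 4.37 sin θ = 2.57.
sin θ = 2.57 / 4.37 = 0.5881.
θ = arcsin(0.5881) = 36.022°.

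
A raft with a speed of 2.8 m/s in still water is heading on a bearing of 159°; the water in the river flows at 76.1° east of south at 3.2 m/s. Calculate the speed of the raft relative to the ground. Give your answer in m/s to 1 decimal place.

Taking east as x and north as y: velocity relative to the water = (1.003, -2.614) m/s; the water relative to ground = (3.106, -0.769) m/s.
Velocity relative to ground = (1.003, -2.614) + (3.106, -0.769) = (4.110, -3.383) m/s.
Speed = |(4.110, -3.383)| = 5.323 m/s.

5.3 m/s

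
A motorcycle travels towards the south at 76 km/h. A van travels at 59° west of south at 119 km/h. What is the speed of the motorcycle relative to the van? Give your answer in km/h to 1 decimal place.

103.1 km/h

Taking east as x and north as y: motorcycle velocity = (0.000, -76.000) km/h; van velocity = (-102.003, -61.290) km/h.
Velocity of motorcycle relative to van = (0.000, -76.000) − (-102.003, -61.290) = (102.003, -14.710) km/h.
Magnitude = |(102.003, -14.710)| = 103.058 km/h.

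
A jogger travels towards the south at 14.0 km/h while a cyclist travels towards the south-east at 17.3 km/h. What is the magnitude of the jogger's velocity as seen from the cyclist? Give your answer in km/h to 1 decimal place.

12.4 km/h

Taking east as x and north as y: jogger velocity = (0.000, -14.000) km/h; cyclist velocity = (12.233, -12.233) km/h.
Velocity of jogger relative to cyclist = (0.000, -14.000) − (12.233, -12.233) = (-12.233, -1.767) km/h.
Magnitude = |(-12.233, -1.767)| = 12.360 km/h.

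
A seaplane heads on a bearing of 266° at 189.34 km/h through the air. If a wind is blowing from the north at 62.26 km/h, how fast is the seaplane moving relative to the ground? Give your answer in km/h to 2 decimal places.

203.40 km/h

Taking east as x and north as y: velocity relative to the air = (-188.879, -13.208) km/h; the air relative to ground = (0.000, -62.260) km/h.
Velocity relative to ground = (-188.879, -13.208) + (0.000, -62.260) = (-188.879, -75.468) km/h.
Speed = |(-188.879, -75.468)| = 203.398 km/h.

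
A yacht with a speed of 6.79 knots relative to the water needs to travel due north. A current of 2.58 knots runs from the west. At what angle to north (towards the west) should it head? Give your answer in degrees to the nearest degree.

The current pushes perpendicular to the desired track; the heading must have a component into the current equal to 2.58 knots: 6.79 sin θ = 2.58.
sin θ = 0.3800, so θ = 22.332°.

22°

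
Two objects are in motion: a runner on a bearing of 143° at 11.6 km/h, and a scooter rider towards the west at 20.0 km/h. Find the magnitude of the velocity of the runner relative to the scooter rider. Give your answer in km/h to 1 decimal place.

Taking east as x and north as y: runner velocity = (6.981, -9.264) km/h; scooter rider velocity = (-20.000, 0.000) km/h.
Velocity of runner relative to scooter rider = (6.981, -9.264) − (-20.000, 0.000) = (26.981, -9.264) km/h.
Magnitude = |(26.981, -9.264)| = 28.527 km/h.

28.5 km/h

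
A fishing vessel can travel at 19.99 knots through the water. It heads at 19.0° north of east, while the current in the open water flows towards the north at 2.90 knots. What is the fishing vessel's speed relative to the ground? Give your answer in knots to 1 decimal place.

21.1 knots

Taking east as x and north as y: velocity relative to the water = (18.901, 6.508) knots; the water relative to ground = (0.000, 2.900) knots.
Velocity relative to ground = (18.901, 6.508) + (0.000, 2.900) = (18.901, 9.408) knots.
Speed = |(18.901, 9.408)| = 21.113 knots.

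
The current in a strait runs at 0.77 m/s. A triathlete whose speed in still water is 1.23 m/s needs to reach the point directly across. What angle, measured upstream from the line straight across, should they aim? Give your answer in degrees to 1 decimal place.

To cancel the current, the upstream component of the triathlete's velocity must equal the flow: 1.23 sin θ = 0.77.
sin θ = 0.77 / 1.23 = 0.6260.
θ = arcsin(0.6260) = 38.757°.

38.8°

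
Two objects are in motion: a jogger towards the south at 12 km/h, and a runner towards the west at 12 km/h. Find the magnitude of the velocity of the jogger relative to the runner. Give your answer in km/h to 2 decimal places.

16.97 km/h

Taking east as x and north as y: jogger velocity = (0.000, -12.000) km/h; runner velocity = (-12.000, 0.000) km/h.
Velocity of jogger relative to runner = (0.000, -12.000) − (-12.000, 0.000) = (12.000, -12.000) km/h.
Magnitude = |(12.000, -12.000)| = 16.971 km/h.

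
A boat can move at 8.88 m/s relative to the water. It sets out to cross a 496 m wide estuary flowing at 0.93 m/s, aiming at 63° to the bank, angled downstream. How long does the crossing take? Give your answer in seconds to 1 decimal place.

62.7 s

The component of the boat's velocity perpendicular to the bank is 8.88 × sin 63° = 7.912 m/s.
The current is parallel to the bank, so it does not affect the crossing time.
Time = 496 / 7.912 = 62.688 s.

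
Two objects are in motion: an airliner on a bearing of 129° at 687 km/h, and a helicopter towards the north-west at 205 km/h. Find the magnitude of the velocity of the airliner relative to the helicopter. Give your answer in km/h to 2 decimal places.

Taking east as x and north as y: airliner velocity = (533.899, -432.343) km/h; helicopter velocity = (-144.957, 144.957) km/h.
Velocity of airliner relative to helicopter = (533.899, -432.343) − (-144.957, 144.957) = (678.856, -577.300) km/h.
Magnitude = |(678.856, -577.300)| = 891.135 km/h.

891.13 km/h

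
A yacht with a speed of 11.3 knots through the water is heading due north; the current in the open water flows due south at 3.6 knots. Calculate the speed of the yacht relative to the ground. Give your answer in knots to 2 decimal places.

Taking east as x and north as y: velocity relative to the water = (0.000, 11.300) knots; the water relative to ground = (0.000, -3.600) knots.
Velocity relative to ground = (0.000, 11.300) + (0.000, -3.600) = (0.000, 7.700) knots.
Speed = |(0.000, 7.700)| = 7.700 knots.

7.70 knots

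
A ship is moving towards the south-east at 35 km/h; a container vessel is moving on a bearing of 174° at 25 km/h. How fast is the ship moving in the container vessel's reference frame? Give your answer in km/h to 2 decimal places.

22.14 km/h

Taking east as x and north as y: ship velocity = (24.749, -24.749) km/h; container vessel velocity = (2.613, -24.863) km/h.
Velocity of ship relative to container vessel = (24.749, -24.749) − (2.613, -24.863) = (22.136, 0.114) km/h.
Magnitude = |(22.136, 0.114)| = 22.136 km/h.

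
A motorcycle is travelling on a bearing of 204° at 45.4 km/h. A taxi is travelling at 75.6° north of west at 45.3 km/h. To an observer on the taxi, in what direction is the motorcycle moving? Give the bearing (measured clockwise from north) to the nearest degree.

Taking east as x and north as y: motorcycle velocity = (-18.466, -41.475) km/h; taxi velocity = (-11.266, 43.877) km/h.
Velocity of motorcycle relative to taxi = (-18.466, -41.475) − (-11.266, 43.877) = (-7.200, -85.352) km/h.
Bearing = atan2(-7.20, -85.35) = 184.82° clockwise from north.

185°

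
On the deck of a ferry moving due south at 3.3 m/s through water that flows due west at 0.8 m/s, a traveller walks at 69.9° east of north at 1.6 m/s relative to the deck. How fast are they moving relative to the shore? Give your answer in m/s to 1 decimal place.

2.8 m/s

In east/north components (m/s): traveller relative to ferry = (1.503, 0.550); ferry relative to water = (0.000, -3.300); water relative to ground = (-0.800, 0.000).
Sum = (0.703, -2.750) m/s.
Speed = |(0.703, -2.750)| = 2.838 m/s.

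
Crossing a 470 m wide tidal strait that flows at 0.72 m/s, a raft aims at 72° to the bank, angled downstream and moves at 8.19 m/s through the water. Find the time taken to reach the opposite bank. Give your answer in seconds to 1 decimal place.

60.3 s

The component of the raft's velocity perpendicular to the bank is 8.19 × sin 72° = 7.789 m/s.
Only the cross-stream component determines the crossing time; the current contributes nothing perpendicular to the bank.
Time = 470 / 7.789 = 60.340 s.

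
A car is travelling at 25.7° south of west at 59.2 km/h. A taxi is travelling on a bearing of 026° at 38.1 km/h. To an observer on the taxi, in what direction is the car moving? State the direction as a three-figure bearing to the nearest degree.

Taking east as x and north as y: car velocity = (-53.344, -25.673) km/h; taxi velocity = (16.702, 34.244) km/h.
Velocity of car relative to taxi = (-53.344, -25.673) − (16.702, 34.244) = (-70.046, -59.917) km/h.
Bearing = atan2(-70.05, -59.92) = 229.46° clockwise from north.

229°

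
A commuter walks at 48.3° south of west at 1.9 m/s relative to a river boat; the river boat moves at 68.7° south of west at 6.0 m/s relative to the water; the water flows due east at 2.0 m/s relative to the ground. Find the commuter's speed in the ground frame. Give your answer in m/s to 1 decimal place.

7.2 m/s

In east/north components (m/s): commuter relative to river boat = (-1.264, -1.419); river boat relative to water = (-2.180, -5.590); water relative to ground = (2.000, 0.000).
Sum = (-1.443, -7.009) m/s.
Speed = |(-1.443, -7.009)| = 7.156 m/s.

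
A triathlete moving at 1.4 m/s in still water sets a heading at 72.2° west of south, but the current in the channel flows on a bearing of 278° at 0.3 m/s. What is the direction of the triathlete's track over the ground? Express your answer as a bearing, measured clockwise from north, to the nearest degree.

Taking east as x and north as y: velocity relative to the water = (-1.333, -0.428) m/s; the water relative to ground = (-0.297, 0.042) m/s.
Velocity relative to ground = (-1.333, -0.428) + (-0.297, 0.042) = (-1.630, -0.386) m/s.
Bearing = atan2(-1.63, -0.39) = 256.67° clockwise from north.

257°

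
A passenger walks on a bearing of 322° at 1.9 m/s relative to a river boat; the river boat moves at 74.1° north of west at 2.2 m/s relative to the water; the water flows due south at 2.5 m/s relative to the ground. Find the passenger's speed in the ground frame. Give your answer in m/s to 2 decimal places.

In east/north components (m/s): passenger relative to river boat = (-1.170, 1.497); river boat relative to water = (-0.603, 2.116); water relative to ground = (0.000, -2.500).
Sum = (-1.772, 1.113) m/s.
Speed = |(-1.772, 1.113)| = 2.093 m/s.

2.09 m/s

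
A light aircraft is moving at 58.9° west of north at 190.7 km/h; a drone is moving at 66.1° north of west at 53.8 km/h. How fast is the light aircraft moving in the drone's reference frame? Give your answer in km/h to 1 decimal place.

Taking east as x and north as y: light aircraft velocity = (-163.290, 98.503) km/h; drone velocity = (-21.797, 49.187) km/h.
Velocity of light aircraft relative to drone = (-163.290, 98.503) − (-21.797, 49.187) = (-141.494, 49.316) km/h.
Magnitude = |(-141.494, 49.316)| = 149.842 km/h.

149.8 km/h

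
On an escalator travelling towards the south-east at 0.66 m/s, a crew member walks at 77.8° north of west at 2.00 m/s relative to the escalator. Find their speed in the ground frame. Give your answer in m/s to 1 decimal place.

1.5 m/s

Taking east as x and north as y: escalator velocity = (0.467, -0.467) m/s; crew member velocity relative to escalator = (-0.423, 1.955) m/s.
Velocity relative to ground = (0.467, -0.467) + (-0.423, 1.955) = (0.044, 1.488) m/s.
Speed = |(0.044, 1.488)| = 1.489 m/s.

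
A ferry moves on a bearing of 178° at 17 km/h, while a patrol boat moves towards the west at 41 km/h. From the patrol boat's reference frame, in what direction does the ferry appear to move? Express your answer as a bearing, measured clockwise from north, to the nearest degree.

Taking east as x and north as y: ferry velocity = (0.593, -16.990) km/h; patrol boat velocity = (-41.000, 0.000) km/h.
Velocity of ferry relative to patrol boat = (0.593, -16.990) − (-41.000, 0.000) = (41.593, -16.990) km/h.
Bearing = atan2(41.59, -16.99) = 112.22° clockwise from north.

112°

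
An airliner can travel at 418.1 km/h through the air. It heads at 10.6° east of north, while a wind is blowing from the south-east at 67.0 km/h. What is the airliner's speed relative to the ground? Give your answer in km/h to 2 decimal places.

Taking east as x and north as y: velocity relative to the air = (76.910, 410.965) km/h; the air relative to ground = (-47.376, 47.376) km/h.
Velocity relative to ground = (76.910, 410.965) + (-47.376, 47.376) = (29.534, 458.341) km/h.
Speed = |(29.534, 458.341)| = 459.292 km/h.

459.29 km/h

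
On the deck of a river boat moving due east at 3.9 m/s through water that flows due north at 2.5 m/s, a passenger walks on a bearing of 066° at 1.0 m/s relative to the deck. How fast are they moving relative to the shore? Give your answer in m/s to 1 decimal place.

5.6 m/s

In east/north components (m/s): passenger relative to river boat = (0.914, 0.407); river boat relative to water = (3.900, 0.000); water relative to ground = (0.000, 2.500).
Sum = (4.814, 2.907) m/s.
Speed = |(4.814, 2.907)| = 5.623 m/s.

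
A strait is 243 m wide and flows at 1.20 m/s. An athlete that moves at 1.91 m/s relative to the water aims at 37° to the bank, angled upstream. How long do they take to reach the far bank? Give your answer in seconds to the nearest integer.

211 s

The component of the athlete's velocity perpendicular to the bank is 1.91 × sin 37° = 1.149 m/s.
The current is parallel to the bank, so it does not affect the crossing time.
Time = 243 / 1.149 = 211.402 s.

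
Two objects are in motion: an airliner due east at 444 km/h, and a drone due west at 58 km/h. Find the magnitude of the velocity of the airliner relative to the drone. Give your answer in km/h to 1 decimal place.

502.0 km/h

Taking east as x and north as y: airliner velocity = (444.000, 0.000) km/h; drone velocity = (-58.000, 0.000) km/h.
Velocity of airliner relative to drone = (444.000, 0.000) − (-58.000, 0.000) = (502.000, 0.000) km/h.
Magnitude = |(502.000, 0.000)| = 502.000 km/h.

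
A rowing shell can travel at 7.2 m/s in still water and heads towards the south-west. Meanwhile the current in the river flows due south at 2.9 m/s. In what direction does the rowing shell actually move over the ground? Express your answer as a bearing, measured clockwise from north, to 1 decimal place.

Taking east as x and north as y: velocity relative to the water = (-5.091, -5.091) m/s; the water relative to ground = (0.000, -2.900) m/s.
Velocity relative to ground = (-5.091, -5.091) + (0.000, -2.900) = (-5.091, -7.991) m/s.
Bearing = atan2(-5.09, -7.99) = 212.50° clockwise from north.

212.5°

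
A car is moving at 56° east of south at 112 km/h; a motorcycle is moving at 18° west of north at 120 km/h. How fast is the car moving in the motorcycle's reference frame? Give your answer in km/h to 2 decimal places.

219.38 km/h

Taking east as x and north as y: car velocity = (92.852, -62.630) km/h; motorcycle velocity = (-37.082, 114.127) km/h.
Velocity of car relative to motorcycle = (92.852, -62.630) − (-37.082, 114.127) = (129.934, -176.756) km/h.
Magnitude = |(129.934, -176.756)| = 219.376 km/h.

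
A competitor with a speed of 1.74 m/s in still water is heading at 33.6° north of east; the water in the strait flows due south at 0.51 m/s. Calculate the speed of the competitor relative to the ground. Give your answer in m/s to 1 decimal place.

Taking east as x and north as y: velocity relative to the water = (1.449, 0.963) m/s; the water relative to ground = (0.000, -0.510) m/s.
Velocity relative to ground = (1.449, 0.963) + (0.000, -0.510) = (1.449, 0.453) m/s.
Speed = |(1.449, 0.453)| = 1.518 m/s.

1.5 m/s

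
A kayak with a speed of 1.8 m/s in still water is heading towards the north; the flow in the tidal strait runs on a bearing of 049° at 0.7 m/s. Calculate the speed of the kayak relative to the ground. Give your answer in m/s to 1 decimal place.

2.3 m/s

Taking east as x and north as y: velocity relative to the water = (0.000, 1.800) m/s; the water relative to ground = (0.528, 0.459) m/s.
Velocity relative to ground = (0.000, 1.800) + (0.528, 0.459) = (0.528, 2.259) m/s.
Speed = |(0.528, 2.259)| = 2.320 m/s.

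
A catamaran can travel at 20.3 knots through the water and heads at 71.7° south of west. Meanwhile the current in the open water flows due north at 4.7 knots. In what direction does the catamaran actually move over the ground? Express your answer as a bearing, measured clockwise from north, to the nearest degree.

204°

Taking east as x and north as y: velocity relative to the water = (-6.374, -19.273) knots; the water relative to ground = (0.000, 4.700) knots.
Velocity relative to ground = (-6.374, -19.273) + (0.000, 4.700) = (-6.374, -14.573) knots.
Bearing = atan2(-6.37, -14.57) = 203.62° clockwise from north.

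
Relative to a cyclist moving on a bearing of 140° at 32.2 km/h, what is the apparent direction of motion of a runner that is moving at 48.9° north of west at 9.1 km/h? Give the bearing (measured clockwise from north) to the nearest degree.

320°

Taking east as x and north as y: runner velocity = (-5.982, 6.857) km/h; cyclist velocity = (20.698, -24.667) km/h.
Velocity of runner relative to cyclist = (-5.982, 6.857) − (20.698, -24.667) = (-26.680, 31.524) km/h.
Bearing = atan2(-26.68, 31.52) = 319.76° clockwise from north.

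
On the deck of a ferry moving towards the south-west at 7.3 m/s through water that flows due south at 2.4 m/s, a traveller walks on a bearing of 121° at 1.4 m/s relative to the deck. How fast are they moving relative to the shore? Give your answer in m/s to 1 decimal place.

9.2 m/s

In east/north components (m/s): traveller relative to ferry = (1.200, -0.721); ferry relative to water = (-5.162, -5.162); water relative to ground = (0.000, -2.400).
Sum = (-3.962, -8.283) m/s.
Speed = |(-3.962, -8.283)| = 9.182 m/s.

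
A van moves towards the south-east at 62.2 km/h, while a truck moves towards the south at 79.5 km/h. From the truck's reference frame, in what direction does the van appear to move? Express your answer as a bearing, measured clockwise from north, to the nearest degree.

051°

Taking east as x and north as y: van velocity = (43.982, -43.982) km/h; truck velocity = (0.000, -79.500) km/h.
Velocity of van relative to truck = (43.982, -43.982) − (0.000, -79.500) = (43.982, 35.518) km/h.
Bearing = atan2(43.98, 35.52) = 51.08° clockwise from north.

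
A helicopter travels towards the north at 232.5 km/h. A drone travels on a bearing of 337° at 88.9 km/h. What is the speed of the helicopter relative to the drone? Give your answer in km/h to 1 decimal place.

154.6 km/h

Taking east as x and north as y: helicopter velocity = (0.000, 232.500) km/h; drone velocity = (-34.736, 81.833) km/h.
Velocity of helicopter relative to drone = (0.000, 232.500) − (-34.736, 81.833) = (34.736, 150.667) km/h.
Magnitude = |(34.736, 150.667)| = 154.619 km/h.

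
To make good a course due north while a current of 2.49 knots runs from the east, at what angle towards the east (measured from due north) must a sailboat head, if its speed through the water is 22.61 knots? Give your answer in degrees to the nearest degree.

6°

The current pushes perpendicular to the desired track; the heading must have a component into the current equal to 2.49 knots: 22.61 sin θ = 2.49.
sin θ = 0.1101, so θ = 6.323°.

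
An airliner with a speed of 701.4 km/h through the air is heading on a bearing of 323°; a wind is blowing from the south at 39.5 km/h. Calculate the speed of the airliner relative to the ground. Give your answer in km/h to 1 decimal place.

733.3 km/h

Taking east as x and north as y: velocity relative to the air = (-422.113, 560.163) km/h; the air relative to ground = (0.000, 39.500) km/h.
Velocity relative to ground = (-422.113, 560.163) + (0.000, 39.500) = (-422.113, 599.663) km/h.
Speed = |(-422.113, 599.663)| = 733.331 km/h.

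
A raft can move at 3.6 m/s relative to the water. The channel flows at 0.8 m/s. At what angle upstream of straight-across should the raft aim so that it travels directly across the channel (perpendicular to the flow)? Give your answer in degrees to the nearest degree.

13°

To cancel the current, the upstream component of the raft's velocity must equal the flow: 3.6 sin θ = 0.8.
sin θ = 0.8 / 3.6 = 0.2222.
θ = arcsin(0.2222) = 12.840°.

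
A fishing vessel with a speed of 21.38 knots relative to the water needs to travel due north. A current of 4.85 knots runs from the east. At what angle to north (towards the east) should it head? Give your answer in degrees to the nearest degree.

The current pushes perpendicular to the desired track; the heading must have a component into the current equal to 4.85 knots: 21.38 sin θ = 4.85.
sin θ = 0.2268, so θ = 13.112°.

13°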